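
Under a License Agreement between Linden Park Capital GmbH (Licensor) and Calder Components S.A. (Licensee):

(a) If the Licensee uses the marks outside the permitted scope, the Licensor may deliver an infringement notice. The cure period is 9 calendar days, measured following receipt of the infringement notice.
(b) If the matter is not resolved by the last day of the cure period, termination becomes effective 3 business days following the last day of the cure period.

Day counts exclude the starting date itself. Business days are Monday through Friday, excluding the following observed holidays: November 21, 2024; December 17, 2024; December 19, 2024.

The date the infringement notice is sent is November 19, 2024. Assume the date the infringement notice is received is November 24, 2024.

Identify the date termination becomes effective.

December 6, 2024

The last day of the cure period: 9 calendar days after November 24, 2024 is December 3, 2024.
The date termination becomes effective: 3 business days after Tuesday, December 3, 2024, skipping weekends — Dec 4, Dec 5, Dec 6 — lands on Friday, December 6, 2024.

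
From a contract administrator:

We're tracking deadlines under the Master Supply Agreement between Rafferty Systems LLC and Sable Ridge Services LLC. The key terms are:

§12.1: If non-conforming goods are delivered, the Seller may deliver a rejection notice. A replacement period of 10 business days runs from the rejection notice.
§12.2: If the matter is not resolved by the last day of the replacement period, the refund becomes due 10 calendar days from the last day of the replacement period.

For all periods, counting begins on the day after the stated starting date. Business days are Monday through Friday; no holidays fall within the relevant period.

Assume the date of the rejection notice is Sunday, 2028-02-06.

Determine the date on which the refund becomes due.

2028-02-28

The last day of the replacement period: 10 business days after Sunday, 2028-02-06, skipping weekends — Feb 7, Feb 8, Feb 9, Feb 10, Feb 11, Feb 14, Feb 15, Feb 16, Feb 17, Feb 18 — lands on Friday, 2028-02-18.
The date on which the refund becomes due: 10 calendar days after 2028-02-18 is 2028-02-28.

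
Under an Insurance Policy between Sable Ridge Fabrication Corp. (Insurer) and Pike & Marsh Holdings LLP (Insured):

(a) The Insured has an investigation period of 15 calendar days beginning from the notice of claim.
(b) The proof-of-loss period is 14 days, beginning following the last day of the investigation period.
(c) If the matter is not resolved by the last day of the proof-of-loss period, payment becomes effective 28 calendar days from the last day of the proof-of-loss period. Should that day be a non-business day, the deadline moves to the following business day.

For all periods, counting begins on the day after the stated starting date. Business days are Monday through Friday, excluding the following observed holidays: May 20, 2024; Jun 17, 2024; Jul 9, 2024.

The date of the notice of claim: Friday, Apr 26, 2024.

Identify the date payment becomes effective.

The last day of the investigation period: 15 calendar days after Apr 26, 2024 is May 11, 2024.
The last day of the proof-of-loss period: May 11, 2024 + 14 days = May 25, 2024.
The date payment becomes effective: 28 calendar days after May 25, 2024 is Jun 22, 2024. That falls on a Saturday, so it rolls to the next business day, Monday, Jun 24, 2024.

Jun 24, 2024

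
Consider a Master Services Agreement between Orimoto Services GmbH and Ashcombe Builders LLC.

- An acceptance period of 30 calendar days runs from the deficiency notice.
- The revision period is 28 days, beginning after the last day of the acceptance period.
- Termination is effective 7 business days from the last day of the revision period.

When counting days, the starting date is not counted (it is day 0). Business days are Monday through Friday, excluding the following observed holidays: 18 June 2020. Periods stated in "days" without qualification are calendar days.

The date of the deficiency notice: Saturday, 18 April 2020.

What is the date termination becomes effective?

25 June 2020

The last day of the acceptance period: 30 calendar days after 18 April 2020 is 18 May 2020.
Adding 28 calendar days to 18 May 2020 gives 15 June 2020, which is the last day of the revision period.
The date termination becomes effective: 7 business days after Monday, 15 June 2020, skipping weekends and the listed holiday on Jun 18 — Jun 16, Jun 17, Jun 19, Jun 22, Jun 23, Jun 24, Jun 25 — lands on Thursday, 25 June 2020.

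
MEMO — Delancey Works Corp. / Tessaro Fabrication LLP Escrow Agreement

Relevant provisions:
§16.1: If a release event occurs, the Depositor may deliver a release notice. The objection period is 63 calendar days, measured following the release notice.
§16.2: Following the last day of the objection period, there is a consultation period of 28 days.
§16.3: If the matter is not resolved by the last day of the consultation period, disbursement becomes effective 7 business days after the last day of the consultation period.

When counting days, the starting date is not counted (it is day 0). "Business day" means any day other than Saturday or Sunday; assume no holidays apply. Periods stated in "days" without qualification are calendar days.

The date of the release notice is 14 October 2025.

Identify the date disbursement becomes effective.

22 January 2026

The last day of the objection period: 14 October 2025 + 63 days = 16 December 2025.
The last day of the consultation period: 28 calendar days after 16 December 2025 is 13 January 2026.
The date disbursement becomes effective: counting 7 business days from Tuesday, 13 January 2026 (Jan 14, Jan 15, Jan 16, Jan 19, Jan 20, Jan 21, Jan 22, skipping weekends) reaches Thursday, 22 January 2026.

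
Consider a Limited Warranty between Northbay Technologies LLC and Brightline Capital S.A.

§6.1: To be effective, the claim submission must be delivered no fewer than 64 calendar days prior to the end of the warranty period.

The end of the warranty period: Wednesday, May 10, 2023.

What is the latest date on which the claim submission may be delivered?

Mar 7, 2023

Counting back 64 calendar days from May 10, 2023 gives Mar 7, 2023.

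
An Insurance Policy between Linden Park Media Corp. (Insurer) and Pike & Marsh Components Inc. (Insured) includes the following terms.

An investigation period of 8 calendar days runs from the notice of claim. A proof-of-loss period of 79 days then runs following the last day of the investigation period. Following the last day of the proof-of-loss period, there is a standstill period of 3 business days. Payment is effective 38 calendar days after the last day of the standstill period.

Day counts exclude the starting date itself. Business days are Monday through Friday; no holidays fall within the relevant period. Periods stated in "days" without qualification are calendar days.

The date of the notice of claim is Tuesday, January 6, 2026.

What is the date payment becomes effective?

May 16, 2026

The last day of the investigation period: January 6, 2026 + 8 days = January 14, 2026.
The last day of the proof-of-loss period: 79 calendar days after January 14, 2026 is April 3, 2026.
From Friday, April 3, 2026, 3 business days (Apr 6, Apr 7, Apr 8, skipping weekends) brings us to Wednesday, April 8, 2026, which is the last day of the standstill period.
The date payment becomes effective: April 8, 2026 + 38 days = May 16, 2026.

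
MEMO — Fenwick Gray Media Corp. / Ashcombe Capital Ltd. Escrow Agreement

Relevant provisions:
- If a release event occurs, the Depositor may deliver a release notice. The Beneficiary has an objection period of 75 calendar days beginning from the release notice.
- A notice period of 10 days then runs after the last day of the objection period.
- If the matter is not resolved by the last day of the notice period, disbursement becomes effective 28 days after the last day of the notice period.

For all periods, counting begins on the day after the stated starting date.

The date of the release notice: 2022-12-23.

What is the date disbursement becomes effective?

2023-04-15

The last day of the objection period: 2022-12-23 + 75 days = 2023-03-08.
The last day of the notice period: 10 calendar days after 2023-03-08 is 2023-03-18.
The date disbursement becomes effective: 2023-03-18 + 28 days = 2023-04-15.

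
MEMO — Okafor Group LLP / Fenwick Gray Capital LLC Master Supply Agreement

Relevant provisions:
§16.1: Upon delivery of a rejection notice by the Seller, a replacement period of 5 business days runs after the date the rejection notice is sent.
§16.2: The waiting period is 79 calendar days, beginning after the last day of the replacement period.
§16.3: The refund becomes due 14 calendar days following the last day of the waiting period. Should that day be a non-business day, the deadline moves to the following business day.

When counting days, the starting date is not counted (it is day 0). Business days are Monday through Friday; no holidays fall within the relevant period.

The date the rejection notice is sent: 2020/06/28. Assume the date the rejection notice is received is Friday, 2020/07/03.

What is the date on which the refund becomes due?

From Sunday, 2020/06/28, 5 business days (Jun 29, Jun 30, Jul 1, Jul 2, Jul 3, skipping weekends) brings us to Friday, 2020/07/03, which is the last day of the replacement period.
The last day of the waiting period: 2020/07/03 + 79 days = 2020/09/20.
Adding 14 calendar days to 2020/09/20 gives 2020/10/04, which is the date on which the refund becomes due. That falls on a Sunday, so it rolls to the next business day, Monday, 2020/10/05.

2020/10/05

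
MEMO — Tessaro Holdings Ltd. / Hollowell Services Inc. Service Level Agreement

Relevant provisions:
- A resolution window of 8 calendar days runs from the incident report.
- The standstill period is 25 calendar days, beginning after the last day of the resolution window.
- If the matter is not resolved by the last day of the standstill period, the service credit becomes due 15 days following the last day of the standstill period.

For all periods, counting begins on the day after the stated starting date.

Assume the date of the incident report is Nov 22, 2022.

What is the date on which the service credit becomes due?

Jan 9, 2023

Adding 8 calendar days to Nov 22, 2022 gives Nov 30, 2022, which is the last day of the resolution window.
Adding 25 calendar days to Nov 30, 2022 gives Dec 25, 2022, which is the last day of the standstill period.
The date on which the service credit becomes due: 15 calendar days after Dec 25, 2022 is Jan 9, 2023.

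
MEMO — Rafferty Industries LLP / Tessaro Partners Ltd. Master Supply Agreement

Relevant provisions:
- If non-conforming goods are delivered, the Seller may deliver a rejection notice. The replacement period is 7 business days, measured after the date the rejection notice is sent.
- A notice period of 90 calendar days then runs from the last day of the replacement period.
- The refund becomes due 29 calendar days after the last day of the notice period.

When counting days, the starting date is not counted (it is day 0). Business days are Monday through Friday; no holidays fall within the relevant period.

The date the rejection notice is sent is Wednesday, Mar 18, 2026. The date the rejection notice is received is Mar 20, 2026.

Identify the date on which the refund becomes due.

Jul 24, 2026

The last day of the replacement period: counting 7 business days from Wednesday, Mar 18, 2026 (Mar 19, Mar 20, Mar 23, Mar 24, Mar 25, Mar 26, Mar 27, skipping weekends) reaches Friday, Mar 27, 2026.
Adding 90 calendar days to Mar 27, 2026 gives Jun 25, 2026, which is the last day of the notice period.
The date on which the refund becomes due: Jun 25, 2026 + 29 days = Jul 24, 2026.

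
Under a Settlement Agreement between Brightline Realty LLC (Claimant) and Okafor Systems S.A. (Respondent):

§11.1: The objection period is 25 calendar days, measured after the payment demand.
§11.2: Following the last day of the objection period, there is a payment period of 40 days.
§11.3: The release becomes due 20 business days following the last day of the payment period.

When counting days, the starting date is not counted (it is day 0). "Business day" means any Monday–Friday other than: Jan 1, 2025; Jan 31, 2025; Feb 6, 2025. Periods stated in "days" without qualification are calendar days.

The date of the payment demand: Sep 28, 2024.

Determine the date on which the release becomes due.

The last day of the objection period: 25 calendar days after Sep 28, 2024 is Oct 23, 2024.
The last day of the payment period: 40 calendar days after Oct 23, 2024 is Dec 2, 2024.
The date on which the release becomes due: counting 20 business days from Monday, Dec 2, 2024 (Dec 3, Dec 4, Dec 5, Dec 6, …, Dec 26, Dec 27, Dec 30, skipping weekends) reaches Monday, Dec 30, 2024.

Dec 30, 2024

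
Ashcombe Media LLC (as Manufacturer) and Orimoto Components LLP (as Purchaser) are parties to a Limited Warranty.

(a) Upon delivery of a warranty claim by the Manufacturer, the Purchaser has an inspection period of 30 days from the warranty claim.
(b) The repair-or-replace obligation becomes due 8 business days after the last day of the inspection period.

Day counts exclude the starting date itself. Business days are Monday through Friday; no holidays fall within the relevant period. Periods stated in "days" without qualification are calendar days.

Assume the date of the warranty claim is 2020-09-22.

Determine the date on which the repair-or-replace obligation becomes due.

Adding 30 calendar days to 2020-09-22 gives 2020-10-22, which is the last day of the inspection period.
The date on which the repair-or-replace obligation becomes due: counting 8 business days from Thursday, 2020-10-22 (Oct 23, Oct 26, Oct 27, Oct 28, Oct 29, Oct 30, Nov 2, Nov 3, skipping weekends) reaches Tuesday, 2020-11-03.

2020-11-03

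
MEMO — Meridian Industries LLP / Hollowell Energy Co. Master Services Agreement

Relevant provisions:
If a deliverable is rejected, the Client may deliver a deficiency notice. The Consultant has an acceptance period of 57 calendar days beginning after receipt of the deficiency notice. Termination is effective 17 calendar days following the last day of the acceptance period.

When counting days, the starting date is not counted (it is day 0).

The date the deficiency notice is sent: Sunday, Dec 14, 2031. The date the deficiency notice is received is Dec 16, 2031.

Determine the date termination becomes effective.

Feb 28, 2032

Adding 57 calendar days to Dec 16, 2031 gives Feb 11, 2032, which is the last day of the acceptance period.
The date termination becomes effective: Feb 11, 2032 + 17 days = Feb 28, 2032.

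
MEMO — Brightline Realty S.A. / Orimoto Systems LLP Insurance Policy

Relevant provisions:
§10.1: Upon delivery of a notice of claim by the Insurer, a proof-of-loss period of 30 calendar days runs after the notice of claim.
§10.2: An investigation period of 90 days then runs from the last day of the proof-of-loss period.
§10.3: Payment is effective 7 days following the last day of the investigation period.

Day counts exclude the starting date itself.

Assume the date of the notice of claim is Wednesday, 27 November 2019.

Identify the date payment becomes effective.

2 April 2020

The last day of the proof-of-loss period: 27 November 2019 + 30 days = 27 December 2019.
The last day of the investigation period: 90 calendar days after 27 December 2019 is 26 March 2020.
The date payment becomes effective: 26 March 2020 + 7 days = 2 April 2020.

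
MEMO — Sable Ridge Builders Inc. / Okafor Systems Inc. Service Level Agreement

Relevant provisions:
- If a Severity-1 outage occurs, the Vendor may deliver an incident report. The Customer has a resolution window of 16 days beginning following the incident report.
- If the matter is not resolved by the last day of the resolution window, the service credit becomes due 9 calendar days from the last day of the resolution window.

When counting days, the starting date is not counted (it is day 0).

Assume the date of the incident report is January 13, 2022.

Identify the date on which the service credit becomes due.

February 7, 2022

Adding 16 calendar days to January 13, 2022 gives January 29, 2022, which is the last day of the resolution window.
The date on which the service credit becomes due: January 29, 2022 + 9 days = February 7, 2022.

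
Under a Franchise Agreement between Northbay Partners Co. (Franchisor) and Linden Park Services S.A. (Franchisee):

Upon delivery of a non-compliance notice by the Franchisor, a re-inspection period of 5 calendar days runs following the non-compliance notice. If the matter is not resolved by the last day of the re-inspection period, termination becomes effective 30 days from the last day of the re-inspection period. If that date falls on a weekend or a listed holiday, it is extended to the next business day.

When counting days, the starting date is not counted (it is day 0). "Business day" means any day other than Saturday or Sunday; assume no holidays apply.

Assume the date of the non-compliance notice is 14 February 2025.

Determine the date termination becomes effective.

The last day of the re-inspection period: 14 February 2025 + 5 days = 19 February 2025.
The date termination becomes effective: 30 calendar days after 19 February 2025 is 21 March 2025. 21 March 2025 is a Friday, so no roll-forward applies.

21 March 2025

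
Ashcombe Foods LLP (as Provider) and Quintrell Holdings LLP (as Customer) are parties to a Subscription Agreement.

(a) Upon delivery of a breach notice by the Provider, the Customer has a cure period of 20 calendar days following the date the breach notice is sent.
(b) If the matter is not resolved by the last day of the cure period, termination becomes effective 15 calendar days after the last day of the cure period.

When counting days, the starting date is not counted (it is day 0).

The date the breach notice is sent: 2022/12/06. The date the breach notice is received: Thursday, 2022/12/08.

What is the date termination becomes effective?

The last day of the cure period: 2022/12/06 + 20 days = 2022/12/26.
The date termination becomes effective: 15 calendar days after 2022/12/26 is 2023/01/10.

2023/01/10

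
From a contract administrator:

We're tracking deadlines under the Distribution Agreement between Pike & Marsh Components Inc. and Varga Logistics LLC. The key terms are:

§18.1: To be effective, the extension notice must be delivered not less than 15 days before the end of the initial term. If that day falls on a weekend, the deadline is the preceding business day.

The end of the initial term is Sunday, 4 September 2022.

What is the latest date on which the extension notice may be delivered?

19 August 2022

4 September 2022 minus 15 days is 20 August 2022. That is a Saturday, so the deadline moves back to Friday, 19 August 2022.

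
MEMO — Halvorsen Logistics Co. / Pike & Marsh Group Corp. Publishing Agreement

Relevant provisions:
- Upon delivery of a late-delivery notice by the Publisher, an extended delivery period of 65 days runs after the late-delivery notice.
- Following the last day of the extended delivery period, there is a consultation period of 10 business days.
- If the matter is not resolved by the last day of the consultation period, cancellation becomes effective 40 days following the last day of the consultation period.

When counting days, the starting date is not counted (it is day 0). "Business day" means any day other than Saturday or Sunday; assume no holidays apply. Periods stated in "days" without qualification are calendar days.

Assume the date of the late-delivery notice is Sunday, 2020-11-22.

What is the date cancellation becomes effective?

2021-03-21

The last day of the extended delivery period: 65 calendar days after 2020-11-22 is 2021-01-26.
From Tuesday, 2021-01-26, 10 business days (Jan 27, Jan 28, Jan 29, Feb 1, Feb 2, Feb 3, Feb 4, Feb 5, Feb 8, Feb 9, skipping weekends) brings us to Tuesday, 2021-02-09, which is the last day of the consultation period.
Adding 40 calendar days to 2021-02-09 gives 2021-03-21, which is the date cancellation becomes effective.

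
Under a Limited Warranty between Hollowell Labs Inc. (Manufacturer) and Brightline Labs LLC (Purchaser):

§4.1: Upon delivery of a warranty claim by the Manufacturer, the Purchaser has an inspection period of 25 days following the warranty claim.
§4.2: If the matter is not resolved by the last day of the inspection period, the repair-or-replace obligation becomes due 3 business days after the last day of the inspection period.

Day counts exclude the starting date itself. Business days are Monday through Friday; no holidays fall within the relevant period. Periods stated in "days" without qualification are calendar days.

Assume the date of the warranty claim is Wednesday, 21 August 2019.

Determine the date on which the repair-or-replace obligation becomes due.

18 September 2019

Adding 25 calendar days to 21 August 2019 gives 15 September 2019, which is the last day of the inspection period.
From Sunday, 15 September 2019, 3 business days (Sep 16, Sep 17, Sep 18, skipping weekends) brings us to Wednesday, 18 September 2019, which is the date on which the repair-or-replace obligation becomes due.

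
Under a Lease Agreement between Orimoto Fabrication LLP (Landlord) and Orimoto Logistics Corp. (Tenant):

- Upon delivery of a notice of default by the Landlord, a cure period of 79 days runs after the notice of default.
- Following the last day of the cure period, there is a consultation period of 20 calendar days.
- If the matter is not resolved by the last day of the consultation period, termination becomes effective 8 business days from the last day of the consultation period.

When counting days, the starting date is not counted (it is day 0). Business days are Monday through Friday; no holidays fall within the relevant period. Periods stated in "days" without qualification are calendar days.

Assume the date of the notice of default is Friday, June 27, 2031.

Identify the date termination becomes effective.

Adding 79 calendar days to June 27, 2031 gives September 14, 2031, which is the last day of the cure period.
The last day of the consultation period: September 14, 2031 + 20 days = October 4, 2031.
The date termination becomes effective: counting 8 business days from Saturday, October 4, 2031 (Oct 6, Oct 7, Oct 8, Oct 9, Oct 10, Oct 13, Oct 14, Oct 15, skipping weekends) reaches Wednesday, October 15, 2031.

October 15, 2031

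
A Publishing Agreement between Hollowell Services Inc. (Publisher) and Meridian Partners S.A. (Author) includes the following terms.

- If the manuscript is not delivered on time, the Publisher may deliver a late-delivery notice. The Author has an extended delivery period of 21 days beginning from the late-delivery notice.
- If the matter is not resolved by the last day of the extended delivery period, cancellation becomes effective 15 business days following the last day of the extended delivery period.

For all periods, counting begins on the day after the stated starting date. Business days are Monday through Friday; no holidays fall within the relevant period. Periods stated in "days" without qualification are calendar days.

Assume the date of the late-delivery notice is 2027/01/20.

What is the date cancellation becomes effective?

2027/03/03

The last day of the extended delivery period: 2027/01/20 + 21 days = 2027/02/10.
The date cancellation becomes effective: 15 business days after Wednesday, 2027/02/10, skipping weekends — Feb 11, Feb 12, Feb 15, Feb 16, …, Mar 1, Mar 2, Mar 3 — lands on Wednesday, 2027/03/03.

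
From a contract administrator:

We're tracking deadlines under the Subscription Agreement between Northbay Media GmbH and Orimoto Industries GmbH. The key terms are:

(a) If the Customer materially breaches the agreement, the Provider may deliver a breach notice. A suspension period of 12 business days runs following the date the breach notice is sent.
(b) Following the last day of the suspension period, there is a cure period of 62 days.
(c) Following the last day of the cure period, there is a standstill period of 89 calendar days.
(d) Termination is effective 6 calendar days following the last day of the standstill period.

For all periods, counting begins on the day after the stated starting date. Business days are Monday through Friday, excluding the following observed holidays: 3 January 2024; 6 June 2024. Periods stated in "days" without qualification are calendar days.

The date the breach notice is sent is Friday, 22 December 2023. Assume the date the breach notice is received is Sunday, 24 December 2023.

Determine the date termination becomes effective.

15 June 2024

From Friday, 22 December 2023, 12 business days (Dec 25, Dec 26, Dec 27, Dec 28, …, Jan 8, Jan 9, Jan 10, skipping weekends and the listed holiday on Jan 3) brings us to Wednesday, 10 January 2024, which is the last day of the suspension period.
The last day of the cure period: 62 calendar days after 10 January 2024 is 12 March 2024.
Adding 89 calendar days to 12 March 2024 gives 9 June 2024, which is the last day of the standstill period.
The date termination becomes effective: 6 calendar days after 9 June 2024 is 15 June 2024.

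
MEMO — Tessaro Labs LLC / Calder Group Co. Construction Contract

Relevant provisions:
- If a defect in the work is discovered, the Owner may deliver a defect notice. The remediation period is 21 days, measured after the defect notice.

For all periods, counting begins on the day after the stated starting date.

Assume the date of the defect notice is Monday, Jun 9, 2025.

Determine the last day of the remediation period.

Jun 30, 2025

Adding 21 calendar days to Jun 9, 2025 gives Jun 30, 2025, which is the last day of the remediation period.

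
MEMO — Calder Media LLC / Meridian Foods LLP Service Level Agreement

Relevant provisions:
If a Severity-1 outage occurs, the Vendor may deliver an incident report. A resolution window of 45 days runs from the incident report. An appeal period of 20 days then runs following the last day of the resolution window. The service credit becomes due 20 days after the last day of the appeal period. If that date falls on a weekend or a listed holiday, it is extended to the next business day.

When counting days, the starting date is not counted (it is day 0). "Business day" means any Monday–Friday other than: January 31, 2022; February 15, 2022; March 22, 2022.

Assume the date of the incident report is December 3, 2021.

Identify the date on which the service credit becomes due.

February 28, 2022

The last day of the resolution window: 45 calendar days after December 3, 2021 is January 17, 2022.
The last day of the appeal period: 20 calendar days after January 17, 2022 is February 6, 2022.
The date on which the service credit becomes due: 20 calendar days after February 6, 2022 is February 26, 2022. That falls on a Saturday, so it rolls to the next business day, Monday, February 28, 2022.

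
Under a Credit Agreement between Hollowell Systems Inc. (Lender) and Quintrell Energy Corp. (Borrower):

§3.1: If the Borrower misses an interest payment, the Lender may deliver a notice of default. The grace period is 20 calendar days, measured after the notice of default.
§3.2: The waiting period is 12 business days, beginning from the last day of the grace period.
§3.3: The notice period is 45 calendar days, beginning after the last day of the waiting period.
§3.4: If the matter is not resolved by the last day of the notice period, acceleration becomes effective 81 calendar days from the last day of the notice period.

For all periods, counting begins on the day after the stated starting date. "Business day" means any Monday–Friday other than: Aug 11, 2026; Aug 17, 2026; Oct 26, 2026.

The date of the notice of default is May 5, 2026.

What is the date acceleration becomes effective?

Oct 14, 2026

Adding 20 calendar days to May 5, 2026 gives May 25, 2026, which is the last day of the grace period.
The last day of the waiting period: counting 12 business days from Monday, May 25, 2026 (May 26, May 27, May 28, May 29, …, Jun 8, Jun 9, Jun 10, skipping weekends) reaches Wednesday, Jun 10, 2026.
Adding 45 calendar days to Jun 10, 2026 gives Jul 25, 2026, which is the last day of the notice period.
Adding 81 calendar days to Jul 25, 2026 gives Oct 14, 2026, which is the date acceleration becomes effective.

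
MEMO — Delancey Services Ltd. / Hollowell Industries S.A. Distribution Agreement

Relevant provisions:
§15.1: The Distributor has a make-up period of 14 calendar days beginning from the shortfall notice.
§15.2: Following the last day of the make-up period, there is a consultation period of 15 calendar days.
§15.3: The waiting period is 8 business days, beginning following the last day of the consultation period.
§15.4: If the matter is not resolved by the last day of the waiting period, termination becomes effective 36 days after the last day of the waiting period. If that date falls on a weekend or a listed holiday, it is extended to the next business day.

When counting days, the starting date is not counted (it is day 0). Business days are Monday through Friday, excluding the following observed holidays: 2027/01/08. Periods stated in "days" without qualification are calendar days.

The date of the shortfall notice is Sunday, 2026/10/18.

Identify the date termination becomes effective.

2027/01/01

The last day of the make-up period: 14 calendar days after 2026/10/18 is 2026/11/01.
The last day of the consultation period: 15 calendar days after 2026/11/01 is 2026/11/16.
The last day of the waiting period: counting 8 business days from Monday, 2026/11/16 (Nov 17, Nov 18, Nov 19, Nov 20, Nov 23, Nov 24, Nov 25, Nov 26, skipping weekends) reaches Thursday, 2026/11/26.
Adding 36 calendar days to 2026/11/26 gives 2027/01/01, which is the date termination becomes effective. 2027/01/01 is a Friday and is not a listed holiday, so no roll-forward applies.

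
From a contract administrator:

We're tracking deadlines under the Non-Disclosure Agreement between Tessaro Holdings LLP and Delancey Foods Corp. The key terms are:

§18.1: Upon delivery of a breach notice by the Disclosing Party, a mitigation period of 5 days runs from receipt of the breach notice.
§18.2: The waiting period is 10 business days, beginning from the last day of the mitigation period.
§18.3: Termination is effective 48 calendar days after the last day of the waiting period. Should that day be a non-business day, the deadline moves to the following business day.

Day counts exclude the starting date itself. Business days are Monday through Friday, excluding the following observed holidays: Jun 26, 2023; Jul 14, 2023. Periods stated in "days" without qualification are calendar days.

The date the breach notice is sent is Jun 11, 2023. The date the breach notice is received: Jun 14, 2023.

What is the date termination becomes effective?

Adding 5 calendar days to Jun 14, 2023 gives Jun 19, 2023, which is the last day of the mitigation period.
The last day of the waiting period: 10 business days after Monday, Jun 19, 2023, skipping weekends and the listed holiday on Jun 26 — Jun 20, Jun 21, Jun 22, Jun 23, Jun 27, Jun 28, Jun 29, Jun 30, Jul 3, Jul 4 — lands on Tuesday, Jul 4, 2023.
Adding 48 calendar days to Jul 4, 2023 gives Aug 21, 2023, which is the date termination becomes effective. Aug 21, 2023 is a Monday and is not a listed holiday, so no roll-forward applies.

Aug 21, 2023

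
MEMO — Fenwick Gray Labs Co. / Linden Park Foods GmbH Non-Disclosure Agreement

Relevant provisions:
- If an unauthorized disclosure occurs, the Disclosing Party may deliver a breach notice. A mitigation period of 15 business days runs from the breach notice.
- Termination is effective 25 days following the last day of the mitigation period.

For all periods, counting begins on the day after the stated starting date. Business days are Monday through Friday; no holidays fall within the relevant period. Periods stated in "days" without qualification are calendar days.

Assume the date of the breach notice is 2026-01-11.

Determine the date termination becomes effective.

2026-02-24

The last day of the mitigation period: 15 business days after Sunday, 2026-01-11, skipping weekends — Jan 12, Jan 13, Jan 14, Jan 15, …, Jan 28, Jan 29, Jan 30 — lands on Friday, 2026-01-30.
Adding 25 calendar days to 2026-01-30 gives 2026-02-24, which is the date termination becomes effective.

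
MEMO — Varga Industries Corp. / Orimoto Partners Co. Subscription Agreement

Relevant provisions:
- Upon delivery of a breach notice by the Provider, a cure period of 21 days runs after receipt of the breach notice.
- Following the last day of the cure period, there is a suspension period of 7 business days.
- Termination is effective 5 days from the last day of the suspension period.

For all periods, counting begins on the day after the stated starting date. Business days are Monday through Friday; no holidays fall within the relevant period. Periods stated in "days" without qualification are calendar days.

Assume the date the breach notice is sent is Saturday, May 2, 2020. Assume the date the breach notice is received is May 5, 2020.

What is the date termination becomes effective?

Jun 9, 2020

Adding 21 calendar days to May 5, 2020 gives May 26, 2020, which is the last day of the cure period.
From Tuesday, May 26, 2020, 7 business days (May 27, May 28, May 29, Jun 1, Jun 2, Jun 3, Jun 4, skipping weekends) brings us to Thursday, Jun 4, 2020, which is the last day of the suspension period.
The date termination becomes effective: 5 calendar days after Jun 4, 2020 is Jun 9, 2020.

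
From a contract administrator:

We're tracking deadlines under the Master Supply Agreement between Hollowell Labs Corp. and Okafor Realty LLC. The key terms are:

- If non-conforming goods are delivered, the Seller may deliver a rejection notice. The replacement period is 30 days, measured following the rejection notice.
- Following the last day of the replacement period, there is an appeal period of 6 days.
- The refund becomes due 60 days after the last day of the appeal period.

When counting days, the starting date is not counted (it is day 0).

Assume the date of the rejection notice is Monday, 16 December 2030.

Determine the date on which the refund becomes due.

22 March 2031

The last day of the replacement period: 16 December 2030 + 30 days = 15 January 2031.
The last day of the appeal period: 6 calendar days after 15 January 2031 is 21 January 2031.
The date on which the refund becomes due: 21 January 2031 + 60 days = 22 March 2031.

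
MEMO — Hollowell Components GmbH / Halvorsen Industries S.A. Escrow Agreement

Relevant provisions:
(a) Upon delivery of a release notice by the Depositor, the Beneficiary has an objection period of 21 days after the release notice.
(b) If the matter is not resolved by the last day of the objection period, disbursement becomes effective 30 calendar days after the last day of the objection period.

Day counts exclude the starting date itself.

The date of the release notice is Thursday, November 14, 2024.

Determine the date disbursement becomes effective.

January 4, 2025

Adding 21 calendar days to November 14, 2024 gives December 5, 2024, which is the last day of the objection period.
The date disbursement becomes effective: 30 calendar days after December 5, 2024 is January 4, 2025.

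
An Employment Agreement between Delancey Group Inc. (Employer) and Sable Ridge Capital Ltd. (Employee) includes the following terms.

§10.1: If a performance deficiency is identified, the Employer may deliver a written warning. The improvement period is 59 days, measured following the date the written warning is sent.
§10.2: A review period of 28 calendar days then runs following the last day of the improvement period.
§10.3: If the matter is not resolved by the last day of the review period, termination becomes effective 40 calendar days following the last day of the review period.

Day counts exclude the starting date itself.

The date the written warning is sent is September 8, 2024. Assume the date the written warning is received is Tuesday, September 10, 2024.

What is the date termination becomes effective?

January 13, 2025

The last day of the improvement period: 59 calendar days after September 8, 2024 is November 6, 2024.
Adding 28 calendar days to November 6, 2024 gives December 4, 2024, which is the last day of the review period.
Adding 40 calendar days to December 4, 2024 gives January 13, 2025, which is the date termination becomes effective.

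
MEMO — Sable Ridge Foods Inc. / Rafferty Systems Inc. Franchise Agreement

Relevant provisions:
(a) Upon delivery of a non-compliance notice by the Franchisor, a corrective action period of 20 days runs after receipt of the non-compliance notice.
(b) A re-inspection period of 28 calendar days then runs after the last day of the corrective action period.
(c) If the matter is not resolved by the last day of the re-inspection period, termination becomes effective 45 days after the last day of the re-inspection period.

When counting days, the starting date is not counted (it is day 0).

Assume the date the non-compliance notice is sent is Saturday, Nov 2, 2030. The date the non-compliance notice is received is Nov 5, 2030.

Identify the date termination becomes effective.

Feb 6, 2031

The last day of the corrective action period: Nov 5, 2030 + 20 days = Nov 25, 2030.
The last day of the re-inspection period: Nov 25, 2030 + 28 days = Dec 23, 2030.
The date termination becomes effective: Dec 23, 2030 + 45 days = Feb 6, 2031.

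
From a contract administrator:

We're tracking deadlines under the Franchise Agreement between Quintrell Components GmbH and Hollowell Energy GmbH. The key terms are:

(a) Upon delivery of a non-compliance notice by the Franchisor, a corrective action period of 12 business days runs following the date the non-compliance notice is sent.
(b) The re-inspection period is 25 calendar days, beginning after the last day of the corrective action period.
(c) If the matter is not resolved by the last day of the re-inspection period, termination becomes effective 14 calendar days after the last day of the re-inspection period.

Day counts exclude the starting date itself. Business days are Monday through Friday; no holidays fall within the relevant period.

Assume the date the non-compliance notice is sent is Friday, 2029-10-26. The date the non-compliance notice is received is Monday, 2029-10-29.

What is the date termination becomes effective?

From Friday, 2029-10-26, 12 business days (Oct 29, Oct 30, Oct 31, Nov 1, …, Nov 9, Nov 12, Nov 13, skipping weekends) brings us to Tuesday, 2029-11-13, which is the last day of the corrective action period.
Adding 25 calendar days to 2029-11-13 gives 2029-12-08, which is the last day of the re-inspection period.
The date termination becomes effective: 2029-12-08 + 14 days = 2029-12-22.

2029-12-22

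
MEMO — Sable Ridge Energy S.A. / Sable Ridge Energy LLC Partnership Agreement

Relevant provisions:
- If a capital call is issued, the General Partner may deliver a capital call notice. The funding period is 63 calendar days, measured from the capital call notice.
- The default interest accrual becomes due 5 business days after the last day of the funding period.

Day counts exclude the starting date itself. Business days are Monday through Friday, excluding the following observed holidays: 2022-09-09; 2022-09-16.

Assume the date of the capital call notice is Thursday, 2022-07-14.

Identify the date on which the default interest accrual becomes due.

2022-09-23

The last day of the funding period: 63 calendar days after 2022-07-14 is 2022-09-15.
The date on which the default interest accrual becomes due: 5 business days after Thursday, 2022-09-15, skipping weekends and the listed holiday on Sep 16 — Sep 19, Sep 20, Sep 21, Sep 22, Sep 23 — lands on Friday, 2022-09-23.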